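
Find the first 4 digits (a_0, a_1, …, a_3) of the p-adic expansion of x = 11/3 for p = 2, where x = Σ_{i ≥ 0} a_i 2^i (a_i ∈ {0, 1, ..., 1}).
(a_0, …, a_3) = (1, 0, 0, 1)

v_2(11/3) = 0 (numerator and denominator both coprime to 2), so x ∈ ℤ_2^×. Compute digits iteratively via a_i = x_i mod 2, x_{i+1} = (x_i − a_i)/2, with x_0 = x:
  x_0 = 11/3;  a_0 = 1;  x_1 = (x_0 − 1)/2 = 4/3
  x_1 = 4/3;  a_1 = 0;  x_2 = (x_1 − 0)/2 = 2/3
  x_2 = 2/3;  a_2 = 0;  x_3 = (x_2 − 0)/2 = 1/3
  x_3 = 1/3;  a_3 = 1;  x_4 = (x_3 − 1)/2 = -1/3
Digits: (1, 0, 0, 1).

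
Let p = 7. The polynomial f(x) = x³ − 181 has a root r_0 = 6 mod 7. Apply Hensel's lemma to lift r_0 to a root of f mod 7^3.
r_2 = 272 (mod 343)

Hensel: r_{i+1} = r_i − f(r_i)/f′(r_i) mod 7^{i+2}, where f′(x) = 3x². Iterate:
  r_0 = 6 (mod 7)
  r_1 = 27 (mod 49)
  r_2 = 272 (mod 343)
Final: r = 272 with f(r) ≡ 0 mod 7^3.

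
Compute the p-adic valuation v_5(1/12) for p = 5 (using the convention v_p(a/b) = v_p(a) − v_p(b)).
v_5(1/12) = 0

Factor powers of 5 from the numerator and denominator of the reduced fraction: 1 = 5^0 · 1 and 12 = 5^0 · 12. Apply v_p(a/b) = v_p(a) − v_p(b): v_5(1/12) = 0 − 0 = 0.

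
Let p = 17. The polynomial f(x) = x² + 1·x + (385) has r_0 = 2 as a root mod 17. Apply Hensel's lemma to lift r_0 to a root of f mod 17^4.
r_3 = 78763 (mod 83521)

Hensel: r_{i+1} = r_i − f(r_i)·(f′(r_i))^{-1} mod 17^{i+2}, f′(x) = 2x + 1. Iterate:
  r_0 = 2 (mod 17)
  r_1 = 155 (mod 289)
  r_2 = 155 (mod 4913)
  r_3 = 78763 (mod 83521)
Final: r = 78763 satisfies f(r) ≡ 0 mod 17^4.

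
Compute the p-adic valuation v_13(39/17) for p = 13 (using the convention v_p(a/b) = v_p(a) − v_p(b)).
v_13(39/17) = 1

Factor powers of 13 from the numerator and denominator of the reduced fraction: 39 = 13^1 · 3 and 17 = 13^0 · 17. Apply v_p(a/b) = v_p(a) − v_p(b): v_13(39/17) = 1 − 0 = 1.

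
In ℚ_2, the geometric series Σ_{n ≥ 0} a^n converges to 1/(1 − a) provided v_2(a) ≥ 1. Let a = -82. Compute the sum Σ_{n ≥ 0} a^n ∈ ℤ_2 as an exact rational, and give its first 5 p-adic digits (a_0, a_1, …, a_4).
Σ a^n = 1/(1 − a) = 1/83;  first 5 digits = (1, 1, 0, 1, 1)

v_2(a) = 1 ≥ 1, so the series converges in ℤ_2 to 1/(1 − a) = 1/(1 − (-82)) = 1/83. Expand this rational in ℤ_2: compute digits iteratively via d_i = x_i mod 2, x_{i+1} = (x_i − d_i)/2. The first 5 digits are (1, 1, 0, 1, 1).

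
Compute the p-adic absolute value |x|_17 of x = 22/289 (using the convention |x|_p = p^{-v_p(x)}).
|22/289|_17 = 289

Step 1 — compute v_17(x) by factoring powers of 17 out of the numerator and denominator: v_17(22/289) = -2. Step 2 — apply |x|_p = p^{-v_p(x)} = 17^{2} = 289.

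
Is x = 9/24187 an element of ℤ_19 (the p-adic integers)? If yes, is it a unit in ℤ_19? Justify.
x ∉ ℤ_19 (v_19(x) = -2 < 0)

ℤ_19 = {x ∈ ℚ_19 : v_19(x) ≥ 0} and ℤ_19^× = {x ∈ ℤ_19 : v_19(x) = 0}. Here v_19(9/24187) = v_19(num) − v_19(den) = -2; compare against these criteria.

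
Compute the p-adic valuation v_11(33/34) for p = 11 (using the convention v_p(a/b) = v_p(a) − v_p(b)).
v_11(33/34) = 1

Factor powers of 11 from the numerator and denominator of the reduced fraction: 33 = 11^1 · 3 and 34 = 11^0 · 34. Apply v_p(a/b) = v_p(a) − v_p(b): v_11(33/34) = 1 − 0 = 1.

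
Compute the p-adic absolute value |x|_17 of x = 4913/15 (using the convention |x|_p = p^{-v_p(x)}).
|4913/15|_17 = 1/4913

Step 1 — compute v_17(x) by factoring powers of 17 out of the numerator and denominator: v_17(4913/15) = 3. Step 2 — apply |x|_p = p^{-v_p(x)} = 17^{-3} = 1/4913.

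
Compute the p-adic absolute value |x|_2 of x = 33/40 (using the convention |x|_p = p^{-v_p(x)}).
|33/40|_2 = 8

Step 1 — compute v_2(x) by factoring powers of 2 out of the numerator and denominator: v_2(33/40) = -3. Step 2 — apply |x|_p = p^{-v_p(x)} = 2^{3} = 8.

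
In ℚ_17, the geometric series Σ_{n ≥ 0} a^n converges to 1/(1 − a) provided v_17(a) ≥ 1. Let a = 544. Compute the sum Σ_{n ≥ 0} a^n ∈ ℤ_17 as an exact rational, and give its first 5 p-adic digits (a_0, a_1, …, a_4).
Σ a^n = 1/(1 − a) = -1/543;  first 5 digits = (1, 15, 5, 1, 9)

v_17(a) = 1 ≥ 1, so the series converges in ℤ_17 to 1/(1 − a) = 1/(1 − 544) = -1/543. Expand this rational in ℤ_17: compute digits iteratively via d_i = x_i mod 17, x_{i+1} = (x_i − d_i)/17. The first 5 digits are (1, 15, 5, 1, 9).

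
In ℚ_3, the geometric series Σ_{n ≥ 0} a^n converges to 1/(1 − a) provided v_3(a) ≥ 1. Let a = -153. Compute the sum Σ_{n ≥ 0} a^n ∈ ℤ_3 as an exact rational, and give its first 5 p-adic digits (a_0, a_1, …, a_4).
Σ a^n = 1/(1 − a) = 1/154;  first 5 digits = (1, 0, 1, 0, 2)

v_3(a) = 2 ≥ 1, so the series converges in ℤ_3 to 1/(1 − a) = 1/(1 − (-153)) = 1/154. Expand this rational in ℤ_3: compute digits iteratively via d_i = x_i mod 3, x_{i+1} = (x_i − d_i)/3. The first 5 digits are (1, 0, 1, 0, 2).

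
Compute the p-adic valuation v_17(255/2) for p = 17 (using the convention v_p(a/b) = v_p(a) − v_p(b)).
v_17(255/2) = 1

Factor powers of 17 from the numerator and denominator of the reduced fraction: 255 = 17^1 · 15 and 2 = 17^0 · 2. Apply v_p(a/b) = v_p(a) − v_p(b): v_17(255/2) = 1 − 0 = 1.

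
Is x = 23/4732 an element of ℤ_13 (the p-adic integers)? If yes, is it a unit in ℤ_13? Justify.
x ∉ ℤ_13 (v_13(x) = -2 < 0)

ℤ_13 = {x ∈ ℚ_13 : v_13(x) ≥ 0} and ℤ_13^× = {x ∈ ℤ_13 : v_13(x) = 0}. Here v_13(23/4732) = v_13(num) − v_13(den) = -2; compare against these criteria.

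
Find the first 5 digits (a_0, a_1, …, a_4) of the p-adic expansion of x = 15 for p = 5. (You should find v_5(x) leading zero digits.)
(a_0, …, a_4) = (0, 3, 0, 0, 0)

v_5(15) = 1, so a_0 = ... = a_0 = 0. Factor out: x = 5^1 · u with u = 3 a unit in ℤ_5. Expand u iteratively via a_{v+i} = u_i mod 5, u_{i+1} = (u_i − a_{v+i})/5:
  u_0 = 3;  a_1 = 3;  u_1 = (u_0 − 3)/5 = 0
  u_1 = 0;  a_2 = 0;  u_2 = (u_1 − 0)/5 = 0
  u_2 = 0;  a_3 = 0;  u_3 = (u_2 − 0)/5 = 0
  u_3 = 0;  a_4 = 0;  u_4 = (u_3 − 0)/5 = 0
Digits: (0, 3, 0, 0, 0).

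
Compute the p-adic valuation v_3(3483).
v_3(3483) = 4

v_3(n) is the largest exponent k such that 3^k divides n. Factor out: 3483 = 3^4 · 43. (Sign doesn't affect v_p.) So v_3(3483) = 4.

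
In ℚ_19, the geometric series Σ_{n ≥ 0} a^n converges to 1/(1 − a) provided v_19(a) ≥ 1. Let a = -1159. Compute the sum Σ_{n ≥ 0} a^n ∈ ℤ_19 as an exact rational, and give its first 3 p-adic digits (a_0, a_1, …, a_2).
Σ a^n = 1/(1 − a) = 1/1160;  first 3 digits = (1, 15, 12)

v_19(a) = 1 ≥ 1, so the series converges in ℤ_19 to 1/(1 − a) = 1/(1 − (-1159)) = 1/1160. Expand this rational in ℤ_19: compute digits iteratively via d_i = x_i mod 19, x_{i+1} = (x_i − d_i)/19. The first 3 digits are (1, 15, 12).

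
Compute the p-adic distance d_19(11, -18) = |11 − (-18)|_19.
d_19(11, -18) = 1

Step 1 — x − y = 11 − (-18) = 29. Step 2 — v_19(29) = 0 (factor: 29 = (19^0 · 29); the sign does not affect v_p). Step 3 — |x − y|_19 = 19^{0} = 1.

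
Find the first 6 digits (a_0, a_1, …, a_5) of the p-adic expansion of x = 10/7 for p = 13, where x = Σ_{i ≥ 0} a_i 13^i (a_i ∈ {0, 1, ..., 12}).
(a_0, …, a_5) = (7, 7, 5, 7, 5, 7)

v_13(10/7) = 0 (numerator and denominator both coprime to 13), so x ∈ ℤ_13^×. Compute digits iteratively via a_i = x_i mod 13, x_{i+1} = (x_i − a_i)/13, with x_0 = x:
  x_0 = 10/7;  a_0 = 7;  x_1 = (x_0 − 7)/13 = -3/7
  x_1 = -3/7;  a_1 = 7;  x_2 = (x_1 − 7)/13 = -4/7
  x_2 = -4/7;  a_2 = 5;  x_3 = (x_2 − 5)/13 = -3/7
  x_3 = -3/7;  a_3 = 7;  x_4 = (x_3 − 7)/13 = -4/7
  x_4 = -4/7;  a_4 = 5;  x_5 = (x_4 − 5)/13 = -3/7
  x_5 = -3/7;  a_5 = 7;  x_6 = (x_5 − 7)/13 = -4/7
Digits: (7, 7, 5, 7, 5, 7).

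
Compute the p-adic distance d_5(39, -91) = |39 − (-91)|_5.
d_5(39, -91) = 1/5

Step 1 — x − y = 39 − (-91) = 130. Step 2 — v_5(130) = 1 (factor: 130 = (5^1 · 26); the sign does not affect v_p). Step 3 — |x − y|_5 = 5^{-1} = 1/5.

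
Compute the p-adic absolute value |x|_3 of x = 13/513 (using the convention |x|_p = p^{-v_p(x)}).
|13/513|_3 = 27

Step 1 — compute v_3(x) by factoring powers of 3 out of the numerator and denominator: v_3(13/513) = -3. Step 2 — apply |x|_p = p^{-v_p(x)} = 3^{3} = 27.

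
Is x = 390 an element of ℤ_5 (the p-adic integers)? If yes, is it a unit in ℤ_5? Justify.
x ∈ ℤ_5 but not a unit; v_5(x) = 1 > 0

ℤ_5 = {x ∈ ℚ_5 : v_5(x) ≥ 0} and ℤ_5^× = {x ∈ ℤ_5 : v_5(x) = 0}. Here v_5(390) = v_5(num) − v_5(den) = 1; compare against these criteria.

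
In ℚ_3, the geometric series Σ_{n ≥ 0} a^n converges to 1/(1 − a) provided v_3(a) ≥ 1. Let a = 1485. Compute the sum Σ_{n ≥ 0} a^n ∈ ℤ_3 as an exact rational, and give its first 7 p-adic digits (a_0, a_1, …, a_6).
Σ a^n = 1/(1 − a) = -1/1484;  first 7 digits = (1, 0, 0, 1, 0, 0, 0)

v_3(a) = 3 ≥ 1, so the series converges in ℤ_3 to 1/(1 − a) = 1/(1 − 1485) = -1/1484. Expand this rational in ℤ_3: compute digits iteratively via d_i = x_i mod 3, x_{i+1} = (x_i − d_i)/3. The first 7 digits are (1, 0, 0, 1, 0, 0, 0).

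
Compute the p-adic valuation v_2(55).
v_2(55) = 0

v_2(n) is the largest exponent k such that 2^k divides n. Factor out: 55 = 2^0 · 55. (Sign doesn't affect v_p.) So v_2(55) = 0.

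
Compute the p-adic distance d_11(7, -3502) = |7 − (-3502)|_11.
d_11(7, -3502) = 1/121

Step 1 — x − y = 7 − (-3502) = 3509. Step 2 — v_11(3509) = 2 (factor: 3509 = (11^2 · 29); the sign does not affect v_p). Step 3 — |x − y|_11 = 11^{-2} = 1/121.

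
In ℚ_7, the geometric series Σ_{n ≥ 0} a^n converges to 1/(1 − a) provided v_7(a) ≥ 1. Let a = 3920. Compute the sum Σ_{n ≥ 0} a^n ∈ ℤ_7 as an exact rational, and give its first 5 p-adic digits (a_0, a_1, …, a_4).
Σ a^n = 1/(1 − a) = -1/3919;  first 5 digits = (1, 0, 3, 4, 3)

v_7(a) = 2 ≥ 1, so the series converges in ℤ_7 to 1/(1 − a) = 1/(1 − 3920) = -1/3919. Expand this rational in ℤ_7: compute digits iteratively via d_i = x_i mod 7, x_{i+1} = (x_i − d_i)/7. The first 5 digits are (1, 0, 3, 4, 3).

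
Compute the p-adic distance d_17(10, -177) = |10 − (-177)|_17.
d_17(10, -177) = 1/17

Step 1 — x − y = 10 − (-177) = 187. Step 2 — v_17(187) = 1 (factor: 187 = (17^1 · 11); the sign does not affect v_p). Step 3 — |x − y|_17 = 17^{-1} = 1/17.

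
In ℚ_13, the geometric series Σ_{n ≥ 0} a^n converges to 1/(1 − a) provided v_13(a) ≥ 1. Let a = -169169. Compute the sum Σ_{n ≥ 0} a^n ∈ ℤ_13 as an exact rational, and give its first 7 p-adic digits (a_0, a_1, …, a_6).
Σ a^n = 1/(1 − a) = 1/169170;  first 7 digits = (1, 0, 0, 1, 7, 12, 0)

v_13(a) = 3 ≥ 1, so the series converges in ℤ_13 to 1/(1 − a) = 1/(1 − (-169169)) = 1/169170. Expand this rational in ℤ_13: compute digits iteratively via d_i = x_i mod 13, x_{i+1} = (x_i − d_i)/13. The first 7 digits are (1, 0, 0, 1, 7, 12, 0).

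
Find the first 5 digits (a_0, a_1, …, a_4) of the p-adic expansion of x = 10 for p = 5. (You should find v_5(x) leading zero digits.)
(a_0, …, a_4) = (0, 2, 0, 0, 0)

v_5(10) = 1, so a_0 = ... = a_0 = 0. Factor out: x = 5^1 · u with u = 2 a unit in ℤ_5. Expand u iteratively via a_{v+i} = u_i mod 5, u_{i+1} = (u_i − a_{v+i})/5:
  u_0 = 2;  a_1 = 2;  u_1 = (u_0 − 2)/5 = 0
  u_1 = 0;  a_2 = 0;  u_2 = (u_1 − 0)/5 = 0
  u_2 = 0;  a_3 = 0;  u_3 = (u_2 − 0)/5 = 0
  u_3 = 0;  a_4 = 0;  u_4 = (u_3 − 0)/5 = 0
Digits: (0, 2, 0, 0, 0).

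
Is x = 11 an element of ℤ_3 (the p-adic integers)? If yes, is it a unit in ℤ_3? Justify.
x ∈ ℤ_3^× (unit); v_3(x) = 0

ℤ_3 = {x ∈ ℚ_3 : v_3(x) ≥ 0} and ℤ_3^× = {x ∈ ℤ_3 : v_3(x) = 0}. Here v_3(11) = v_3(num) − v_3(den) = 0; compare against these criteria.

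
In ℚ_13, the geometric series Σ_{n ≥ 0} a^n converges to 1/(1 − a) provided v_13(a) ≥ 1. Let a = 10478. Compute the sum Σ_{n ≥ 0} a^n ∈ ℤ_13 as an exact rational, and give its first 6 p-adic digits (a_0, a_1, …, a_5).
Σ a^n = 1/(1 − a) = -1/10477;  first 6 digits = (1, 0, 10, 4, 9, 9)

v_13(a) = 2 ≥ 1, so the series converges in ℤ_13 to 1/(1 − a) = 1/(1 − 10478) = -1/10477. Expand this rational in ℤ_13: compute digits iteratively via d_i = x_i mod 13, x_{i+1} = (x_i − d_i)/13. The first 6 digits are (1, 0, 10, 4, 9, 9).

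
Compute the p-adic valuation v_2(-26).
v_2(-26) = 1

v_2(n) is the largest exponent k such that 2^k divides n. Factor out: -26 = -2^1 · 13. (Sign doesn't affect v_p.) So v_2(-26) = 1.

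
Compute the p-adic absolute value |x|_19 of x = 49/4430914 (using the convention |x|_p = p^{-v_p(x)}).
|49/4430914|_19 = 130321

Step 1 — compute v_19(x) by factoring powers of 19 out of the numerator and denominator: v_19(49/4430914) = -4. Step 2 — apply |x|_p = p^{-v_p(x)} = 19^{4} = 130321.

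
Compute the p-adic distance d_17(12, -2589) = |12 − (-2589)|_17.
d_17(12, -2589) = 1/289

Step 1 — x − y = 12 − (-2589) = 2601. Step 2 — v_17(2601) = 2 (factor: 2601 = (17^2 · 9); the sign does not affect v_p). Step 3 — |x − y|_17 = 17^{-2} = 1/289.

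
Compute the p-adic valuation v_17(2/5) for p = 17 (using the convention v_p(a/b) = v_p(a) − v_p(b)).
v_17(2/5) = 0

Factor powers of 17 from the numerator and denominator of the reduced fraction: 2 = 17^0 · 2 and 5 = 17^0 · 5. Apply v_p(a/b) = v_p(a) − v_p(b): v_17(2/5) = 0 − 0 = 0.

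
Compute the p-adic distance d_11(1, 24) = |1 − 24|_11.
d_11(1, 24) = 1

Step 1 — x − y = 1 − 24 = -23. Step 2 — v_11(-23) = 0 (factor: -23 = −(11^0 · 23); the sign does not affect v_p). Step 3 — |x − y|_11 = 11^{0} = 1.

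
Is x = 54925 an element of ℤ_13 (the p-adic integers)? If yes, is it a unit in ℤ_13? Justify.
x ∈ ℤ_13 but not a unit; v_13(x) = 3 > 0

ℤ_13 = {x ∈ ℚ_13 : v_13(x) ≥ 0} and ℤ_13^× = {x ∈ ℤ_13 : v_13(x) = 0}. Here v_13(54925) = v_13(num) − v_13(den) = 3; compare against these criteria.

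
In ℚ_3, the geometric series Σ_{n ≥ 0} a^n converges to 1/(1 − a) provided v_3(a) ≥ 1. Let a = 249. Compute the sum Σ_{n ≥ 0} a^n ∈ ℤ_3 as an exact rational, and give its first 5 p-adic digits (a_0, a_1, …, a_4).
Σ a^n = 1/(1 − a) = -1/248;  first 5 digits = (1, 2, 1, 0, 1)

v_3(a) = 1 ≥ 1, so the series converges in ℤ_3 to 1/(1 − a) = 1/(1 − 249) = -1/248. Expand this rational in ℤ_3: compute digits iteratively via d_i = x_i mod 3, x_{i+1} = (x_i − d_i)/3. The first 5 digits are (1, 2, 1, 0, 1).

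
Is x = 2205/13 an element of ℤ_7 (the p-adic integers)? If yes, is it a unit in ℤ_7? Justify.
x ∈ ℤ_7 but not a unit; v_7(x) = 2 > 0

ℤ_7 = {x ∈ ℚ_7 : v_7(x) ≥ 0} and ℤ_7^× = {x ∈ ℤ_7 : v_7(x) = 0}. Here v_7(2205/13) = v_7(num) − v_7(den) = 2; compare against these criteria.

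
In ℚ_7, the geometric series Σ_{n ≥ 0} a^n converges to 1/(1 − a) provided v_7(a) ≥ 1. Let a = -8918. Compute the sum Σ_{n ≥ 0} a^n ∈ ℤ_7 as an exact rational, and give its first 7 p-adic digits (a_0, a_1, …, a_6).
Σ a^n = 1/(1 − a) = 1/8919;  first 7 digits = (1, 0, 0, 2, 3, 6, 3)

v_7(a) = 3 ≥ 1, so the series converges in ℤ_7 to 1/(1 − a) = 1/(1 − (-8918)) = 1/8919. Expand this rational in ℤ_7: compute digits iteratively via d_i = x_i mod 7, x_{i+1} = (x_i − d_i)/7. The first 7 digits are (1, 0, 0, 2, 3, 6, 3).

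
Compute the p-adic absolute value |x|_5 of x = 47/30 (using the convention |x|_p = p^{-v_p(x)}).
|47/30|_5 = 5

Step 1 — compute v_5(x) by factoring powers of 5 out of the numerator and denominator: v_5(47/30) = -1. Step 2 — apply |x|_p = p^{-v_p(x)} = 5^{1} = 5.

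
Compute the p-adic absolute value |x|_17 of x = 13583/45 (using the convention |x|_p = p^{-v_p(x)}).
|13583/45|_17 = 1/289

Step 1 — compute v_17(x) by factoring powers of 17 out of the numerator and denominator: v_17(13583/45) = 2. Step 2 — apply |x|_p = p^{-v_p(x)} = 17^{-2} = 1/289.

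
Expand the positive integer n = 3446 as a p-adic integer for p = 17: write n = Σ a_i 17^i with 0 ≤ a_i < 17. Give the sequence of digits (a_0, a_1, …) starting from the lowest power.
(a_0, a_1, …) = (12, 15, 11)

Repeated division by 17 gives the digits low-to-high: 3446 = 12 + 15·17^1 + 11·17^2. Digit sequence: (12, 15, 11).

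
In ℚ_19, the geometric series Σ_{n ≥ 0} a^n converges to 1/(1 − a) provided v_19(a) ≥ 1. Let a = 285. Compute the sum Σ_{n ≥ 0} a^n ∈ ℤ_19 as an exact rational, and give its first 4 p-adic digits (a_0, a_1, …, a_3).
Σ a^n = 1/(1 − a) = -1/284;  first 4 digits = (1, 15, 16, 4)

v_19(a) = 1 ≥ 1, so the series converges in ℤ_19 to 1/(1 − a) = 1/(1 − 285) = -1/284. Expand this rational in ℤ_19: compute digits iteratively via d_i = x_i mod 19, x_{i+1} = (x_i − d_i)/19. The first 4 digits are (1, 15, 16, 4).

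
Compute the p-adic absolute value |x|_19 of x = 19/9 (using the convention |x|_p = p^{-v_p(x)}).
|19/9|_19 = 1/19

Step 1 — compute v_19(x) by factoring powers of 19 out of the numerator and denominator: v_19(19/9) = 1. Step 2 — apply |x|_p = p^{-v_p(x)} = 19^{-1} = 1/19.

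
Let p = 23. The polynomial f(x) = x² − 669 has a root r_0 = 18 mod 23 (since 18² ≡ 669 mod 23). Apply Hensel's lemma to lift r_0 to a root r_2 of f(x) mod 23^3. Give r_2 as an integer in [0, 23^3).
r_2 = 248 (mod 12167)

Hensel's recurrence: r_{i+1} = r_i − f(r_i)·(f′(r_i))^{-1} mod 23^{i+2}, with f′(x) = 2x. Iterate:
  r_0 = 18 (mod 23)
  r_1 = 248 (mod 529)
  r_2 = 248 (mod 12167)
Final: r_2 = 248, and one checks f(r_2) ≡ 0 mod 23^3.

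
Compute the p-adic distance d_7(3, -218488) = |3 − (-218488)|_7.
d_7(3, -218488) = 1/16807

Step 1 — x − y = 3 − (-218488) = 218491. Step 2 — v_7(218491) = 5 (factor: 218491 = (7^5 · 13); the sign does not affect v_p). Step 3 — |x − y|_7 = 7^{-5} = 1/16807.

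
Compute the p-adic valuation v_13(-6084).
v_13(-6084) = 2

v_13(n) is the largest exponent k such that 13^k divides n. Factor out: -6084 = -13^2 · 36. (Sign doesn't affect v_p.) So v_13(-6084) = 2.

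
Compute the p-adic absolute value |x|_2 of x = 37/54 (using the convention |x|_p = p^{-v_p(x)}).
|37/54|_2 = 2

Step 1 — compute v_2(x) by factoring powers of 2 out of the numerator and denominator: v_2(37/54) = -1. Step 2 — apply |x|_p = p^{-v_p(x)} = 2^{1} = 2.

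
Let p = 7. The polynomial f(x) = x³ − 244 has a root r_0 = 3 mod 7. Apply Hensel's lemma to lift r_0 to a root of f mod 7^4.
r_3 = 423 (mod 2401)

Hensel: r_{i+1} = r_i − f(r_i)/f′(r_i) mod 7^{i+2}, where f′(x) = 3x². Iterate:
  r_0 = 3 (mod 7)
  r_1 = 31 (mod 49)
  r_2 = 80 (mod 343)
  r_3 = 423 (mod 2401)
Final: r = 423 with f(r) ≡ 0 mod 7^4.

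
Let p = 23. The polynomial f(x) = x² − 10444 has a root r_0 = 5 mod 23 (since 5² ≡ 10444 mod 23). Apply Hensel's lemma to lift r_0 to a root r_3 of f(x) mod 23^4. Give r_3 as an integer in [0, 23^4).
r_3 = 166042 (mod 279841)

Hensel's recurrence: r_{i+1} = r_i − f(r_i)·(f′(r_i))^{-1} mod 23^{i+2}, with f′(x) = 2x. Iterate:
  r_0 = 5 (mod 23)
  r_1 = 465 (mod 529)
  r_2 = 7871 (mod 12167)
  r_3 = 166042 (mod 279841)
Final: r_3 = 166042, and one checks f(r_3) ≡ 0 mod 23^4.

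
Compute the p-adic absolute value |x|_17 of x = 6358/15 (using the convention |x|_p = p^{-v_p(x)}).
|6358/15|_17 = 1/289

Step 1 — compute v_17(x) by factoring powers of 17 out of the numerator and denominator: v_17(6358/15) = 2. Step 2 — apply |x|_p = p^{-v_p(x)} = 17^{-2} = 1/289.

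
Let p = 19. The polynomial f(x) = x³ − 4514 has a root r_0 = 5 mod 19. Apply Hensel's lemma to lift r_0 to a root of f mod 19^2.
r_1 = 309 (mod 361)

Hensel: r_{i+1} = r_i − f(r_i)/f′(r_i) mod 19^{i+2}, where f′(x) = 3x². Iterate:
  r_0 = 5 (mod 19)
  r_1 = 309 (mod 361)
Final: r = 309 with f(r) ≡ 0 mod 19^2.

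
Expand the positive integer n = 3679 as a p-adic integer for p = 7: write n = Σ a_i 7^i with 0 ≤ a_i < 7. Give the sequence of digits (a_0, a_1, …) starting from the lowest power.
(a_0, a_1, …) = (4, 0, 5, 3, 1)

Repeated division by 7 gives the digits low-to-high: 3679 = 4 + 5·7^2 + 3·7^3 + 1·7^4. Digit sequence: (4, 0, 5, 3, 1).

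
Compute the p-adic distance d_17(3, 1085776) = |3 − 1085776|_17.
d_17(3, 1085776) = 1/83521

Step 1 — x − y = 3 − 1085776 = -1085773. Step 2 — v_17(-1085773) = 4 (factor: -1085773 = −(17^4 · 13); the sign does not affect v_p). Step 3 — |x − y|_17 = 17^{-4} = 1/83521.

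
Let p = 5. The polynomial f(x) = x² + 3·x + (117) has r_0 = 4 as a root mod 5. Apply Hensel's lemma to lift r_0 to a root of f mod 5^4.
r_3 = 534 (mod 625)

Hensel: r_{i+1} = r_i − f(r_i)·(f′(r_i))^{-1} mod 5^{i+2}, f′(x) = 2x + 3. Iterate:
  r_0 = 4 (mod 5)
  r_1 = 9 (mod 25)
  r_2 = 34 (mod 125)
  r_3 = 534 (mod 625)
Final: r = 534 satisfies f(r) ≡ 0 mod 5^4.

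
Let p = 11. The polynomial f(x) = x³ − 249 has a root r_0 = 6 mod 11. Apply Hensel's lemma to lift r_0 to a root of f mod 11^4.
r_3 = 11182 (mod 14641)

Hensel: r_{i+1} = r_i − f(r_i)/f′(r_i) mod 11^{i+2}, where f′(x) = 3x². Iterate:
  r_0 = 6 (mod 11)
  r_1 = 50 (mod 121)
  r_2 = 534 (mod 1331)
  r_3 = 11182 (mod 14641)
Final: r = 11182 with f(r) ≡ 0 mod 11^4.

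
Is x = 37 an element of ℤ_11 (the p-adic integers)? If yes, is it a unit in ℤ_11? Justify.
x ∈ ℤ_11^× (unit); v_11(x) = 0

ℤ_11 = {x ∈ ℚ_11 : v_11(x) ≥ 0} and ℤ_11^× = {x ∈ ℤ_11 : v_11(x) = 0}. Here v_11(37) = v_11(num) − v_11(den) = 0; compare against these criteria.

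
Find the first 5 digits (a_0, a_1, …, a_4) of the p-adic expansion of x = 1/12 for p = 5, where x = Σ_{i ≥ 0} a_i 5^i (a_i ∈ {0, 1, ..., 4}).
(a_0, …, a_4) = (3, 4, 2, 4, 2)

v_5(1/12) = 0 (numerator and denominator both coprime to 5), so x ∈ ℤ_5^×. Compute digits iteratively via a_i = x_i mod 5, x_{i+1} = (x_i − a_i)/5, with x_0 = x:
  x_0 = 1/12;  a_0 = 3;  x_1 = (x_0 − 3)/5 = -7/12
  x_1 = -7/12;  a_1 = 4;  x_2 = (x_1 − 4)/5 = -11/12
  x_2 = -11/12;  a_2 = 2;  x_3 = (x_2 − 2)/5 = -7/12
  x_3 = -7/12;  a_3 = 4;  x_4 = (x_3 − 4)/5 = -11/12
  x_4 = -11/12;  a_4 = 2;  x_5 = (x_4 − 2)/5 = -7/12
Digits: (3, 4, 2, 4, 2).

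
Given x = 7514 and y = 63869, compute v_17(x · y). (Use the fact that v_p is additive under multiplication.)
v_17(479911666) = 5

v_p(x) = 2 (factor: 7514 = 17^2 · 26); v_p(y) = 3 (factor: 63869 = 17^3 · 13). Additivity: v_p(xy) = v_p(x) + v_p(y) = 2 + 3 = 5. (Direct check: xy = 479911666 = 17^5 · (338).)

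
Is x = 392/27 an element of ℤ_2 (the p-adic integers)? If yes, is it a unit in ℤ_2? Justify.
x ∈ ℤ_2 but not a unit; v_2(x) = 3 > 0

ℤ_2 = {x ∈ ℚ_2 : v_2(x) ≥ 0} and ℤ_2^× = {x ∈ ℤ_2 : v_2(x) = 0}. Here v_2(392/27) = v_2(num) − v_2(den) = 3; compare against these criteria.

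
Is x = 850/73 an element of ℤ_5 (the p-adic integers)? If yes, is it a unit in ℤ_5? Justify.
x ∈ ℤ_5 but not a unit; v_5(x) = 2 > 0

ℤ_5 = {x ∈ ℚ_5 : v_5(x) ≥ 0} and ℤ_5^× = {x ∈ ℤ_5 : v_5(x) = 0}. Here v_5(850/73) = v_5(num) − v_5(den) = 2; compare against these criteria.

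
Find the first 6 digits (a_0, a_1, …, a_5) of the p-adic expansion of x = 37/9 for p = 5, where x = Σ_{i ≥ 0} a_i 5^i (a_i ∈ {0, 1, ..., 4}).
(a_0, …, a_5) = (3, 3, 0, 1, 2, 4)

v_5(37/9) = 0 (numerator and denominator both coprime to 5), so x ∈ ℤ_5^×. Compute digits iteratively via a_i = x_i mod 5, x_{i+1} = (x_i − a_i)/5, with x_0 = x:
  x_0 = 37/9;  a_0 = 3;  x_1 = (x_0 − 3)/5 = 2/9
  x_1 = 2/9;  a_1 = 3;  x_2 = (x_1 − 3)/5 = -5/9
  x_2 = -5/9;  a_2 = 0;  x_3 = (x_2 − 0)/5 = -1/9
  x_3 = -1/9;  a_3 = 1;  x_4 = (x_3 − 1)/5 = -2/9
  x_4 = -2/9;  a_4 = 2;  x_5 = (x_4 − 2)/5 = -4/9
  x_5 = -4/9;  a_5 = 4;  x_6 = (x_5 − 4)/5 = -8/9
Digits: (3, 3, 0, 1, 2, 4).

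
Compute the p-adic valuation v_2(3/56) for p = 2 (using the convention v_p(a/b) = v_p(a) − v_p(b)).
v_2(3/56) = -3

Factor powers of 2 from the numerator and denominator of the reduced fraction: 3 = 2^0 · 3 and 56 = 2^3 · 7. Apply v_p(a/b) = v_p(a) − v_p(b): v_2(3/56) = 0 − 3 = -3.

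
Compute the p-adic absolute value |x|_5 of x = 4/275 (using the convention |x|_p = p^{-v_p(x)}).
|4/275|_5 = 25

Step 1 — compute v_5(x) by factoring powers of 5 out of the numerator and denominator: v_5(4/275) = -2. Step 2 — apply |x|_p = p^{-v_p(x)} = 5^{2} = 25.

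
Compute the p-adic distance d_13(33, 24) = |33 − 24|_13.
d_13(33, 24) = 1

Step 1 — x − y = 33 − 24 = 9. Step 2 — v_13(9) = 0 (factor: 9 = (13^0 · 9); the sign does not affect v_p). Step 3 — |x − y|_13 = 13^{0} = 1.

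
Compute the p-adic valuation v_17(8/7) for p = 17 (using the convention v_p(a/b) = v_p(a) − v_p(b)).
v_17(8/7) = 0

Factor powers of 17 from the numerator and denominator of the reduced fraction: 8 = 17^0 · 8 and 7 = 17^0 · 7. Apply v_p(a/b) = v_p(a) − v_p(b): v_17(8/7) = 0 − 0 = 0.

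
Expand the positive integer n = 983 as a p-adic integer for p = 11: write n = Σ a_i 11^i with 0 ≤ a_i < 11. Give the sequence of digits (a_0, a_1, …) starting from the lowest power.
(a_0, a_1, …) = (4, 1, 8)

Repeated division by 11 gives the digits low-to-high: 983 = 4 + 1·11^1 + 8·11^2. Digit sequence: (4, 1, 8).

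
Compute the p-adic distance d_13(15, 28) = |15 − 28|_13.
d_13(15, 28) = 1/13

Step 1 — x − y = 15 − 28 = -13. Step 2 — v_13(-13) = 1 (factor: -13 = −(13^1 · 1); the sign does not affect v_p). Step 3 — |x − y|_13 = 13^{-1} = 1/13.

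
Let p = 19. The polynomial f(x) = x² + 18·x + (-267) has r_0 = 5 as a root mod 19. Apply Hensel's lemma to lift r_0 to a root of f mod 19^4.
r_3 = 78038 (mod 130321)

Hensel: r_{i+1} = r_i − f(r_i)·(f′(r_i))^{-1} mod 19^{i+2}, f′(x) = 2x + 18. Iterate:
  r_0 = 5 (mod 19)
  r_1 = 62 (mod 361)
  r_2 = 2589 (mod 6859)
  r_3 = 78038 (mod 130321)
Final: r = 78038 satisfies f(r) ≡ 0 mod 19^4.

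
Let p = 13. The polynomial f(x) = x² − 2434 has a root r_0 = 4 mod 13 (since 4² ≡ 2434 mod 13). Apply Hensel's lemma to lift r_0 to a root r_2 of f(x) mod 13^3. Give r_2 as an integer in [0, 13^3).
r_2 = 95 (mod 2197)

Hensel's recurrence: r_{i+1} = r_i − f(r_i)·(f′(r_i))^{-1} mod 13^{i+2}, with f′(x) = 2x. Iterate:
  r_0 = 4 (mod 13)
  r_1 = 95 (mod 169)
  r_2 = 95 (mod 2197)
Final: r_2 = 95, and one checks f(r_2) ≡ 0 mod 13^3.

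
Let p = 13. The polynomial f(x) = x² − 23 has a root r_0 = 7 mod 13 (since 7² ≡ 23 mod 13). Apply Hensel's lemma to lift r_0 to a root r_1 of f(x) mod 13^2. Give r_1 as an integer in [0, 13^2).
r_1 = 150 (mod 169)

Hensel's recurrence: r_{i+1} = r_i − f(r_i)·(f′(r_i))^{-1} mod 13^{i+2}, with f′(x) = 2x. Iterate:
  r_0 = 7 (mod 13)
  r_1 = 150 (mod 169)
Final: r_1 = 150, and one checks f(r_1) ≡ 0 mod 13^2.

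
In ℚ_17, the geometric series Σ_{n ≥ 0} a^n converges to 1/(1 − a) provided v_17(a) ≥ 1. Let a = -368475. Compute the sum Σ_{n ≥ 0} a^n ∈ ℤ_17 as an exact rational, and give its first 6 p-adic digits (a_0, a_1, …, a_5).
Σ a^n = 1/(1 − a) = 1/368476;  first 6 digits = (1, 0, 0, 10, 12, 16)

v_17(a) = 3 ≥ 1, so the series converges in ℤ_17 to 1/(1 − a) = 1/(1 − (-368475)) = 1/368476. Expand this rational in ℤ_17: compute digits iteratively via d_i = x_i mod 17, x_{i+1} = (x_i − d_i)/17. The first 6 digits are (1, 0, 0, 10, 12, 16).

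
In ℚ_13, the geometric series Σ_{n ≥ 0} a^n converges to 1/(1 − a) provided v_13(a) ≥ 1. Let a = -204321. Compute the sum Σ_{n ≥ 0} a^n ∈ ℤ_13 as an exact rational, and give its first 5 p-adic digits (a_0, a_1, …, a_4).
Σ a^n = 1/(1 − a) = 1/204322;  first 5 digits = (1, 0, 0, 11, 5)

v_13(a) = 3 ≥ 1, so the series converges in ℤ_13 to 1/(1 − a) = 1/(1 − (-204321)) = 1/204322. Expand this rational in ℤ_13: compute digits iteratively via d_i = x_i mod 13, x_{i+1} = (x_i − d_i)/13. The first 5 digits are (1, 0, 0, 11, 5).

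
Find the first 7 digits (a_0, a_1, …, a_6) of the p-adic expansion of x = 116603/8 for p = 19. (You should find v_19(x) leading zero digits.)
(a_0, …, a_6) = (0, 0, 0, 14, 16, 11, 16)

v_19(116603/8) = 3, so a_0 = ... = a_2 = 0. Factor out: x = 19^3 · u with u = 17/8 a unit in ℤ_19. Expand u iteratively via a_{v+i} = u_i mod 19, u_{i+1} = (u_i − a_{v+i})/19:
  u_0 = 17/8;  a_3 = 14;  u_1 = (u_0 − 14)/19 = -5/8
  u_1 = -5/8;  a_4 = 16;  u_2 = (u_1 − 16)/19 = -7/8
  u_2 = -7/8;  a_5 = 11;  u_3 = (u_2 − 11)/19 = -5/8
  u_3 = -5/8;  a_6 = 16;  u_4 = (u_3 − 16)/19 = -7/8
Digits: (0, 0, 0, 14, 16, 11, 16).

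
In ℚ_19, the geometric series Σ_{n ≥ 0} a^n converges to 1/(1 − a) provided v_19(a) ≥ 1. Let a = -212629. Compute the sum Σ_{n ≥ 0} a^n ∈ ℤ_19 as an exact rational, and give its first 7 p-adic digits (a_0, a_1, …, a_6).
Σ a^n = 1/(1 − a) = 1/212630;  first 7 digits = (1, 0, 0, 7, 17, 18, 10)

v_19(a) = 3 ≥ 1, so the series converges in ℤ_19 to 1/(1 − a) = 1/(1 − (-212629)) = 1/212630. Expand this rational in ℤ_19: compute digits iteratively via d_i = x_i mod 19, x_{i+1} = (x_i − d_i)/19. The first 7 digits are (1, 0, 0, 7, 17, 18, 10).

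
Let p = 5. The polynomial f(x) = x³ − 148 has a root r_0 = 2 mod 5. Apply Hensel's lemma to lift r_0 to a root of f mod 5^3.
r_2 = 22 (mod 125)

Hensel: r_{i+1} = r_i − f(r_i)/f′(r_i) mod 5^{i+2}, where f′(x) = 3x². Iterate:
  r_0 = 2 (mod 5)
  r_1 = 22 (mod 25)
  r_2 = 22 (mod 125)
Final: r = 22 with f(r) ≡ 0 mod 5^3.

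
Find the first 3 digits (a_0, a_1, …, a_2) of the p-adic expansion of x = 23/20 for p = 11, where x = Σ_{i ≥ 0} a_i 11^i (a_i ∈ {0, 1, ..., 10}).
(a_0, …, a_2) = (5, 9, 3)

v_11(23/20) = 0 (numerator and denominator both coprime to 11), so x ∈ ℤ_11^×. Compute digits iteratively via a_i = x_i mod 11, x_{i+1} = (x_i − a_i)/11, with x_0 = x:
  x_0 = 23/20;  a_0 = 5;  x_1 = (x_0 − 5)/11 = -7/20
  x_1 = -7/20;  a_1 = 9;  x_2 = (x_1 − 9)/11 = -17/20
  x_2 = -17/20;  a_2 = 3;  x_3 = (x_2 − 3)/11 = -7/20
Digits: (5, 9, 3).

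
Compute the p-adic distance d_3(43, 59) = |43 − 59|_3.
d_3(43, 59) = 1

Step 1 — x − y = 43 − 59 = -16. Step 2 — v_3(-16) = 0 (factor: -16 = −(3^0 · 16); the sign does not affect v_p). Step 3 — |x − y|_3 = 3^{0} = 1.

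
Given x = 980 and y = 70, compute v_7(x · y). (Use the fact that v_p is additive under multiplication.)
v_7(68600) = 3

v_p(x) = 2 (factor: 980 = 7^2 · 20); v_p(y) = 1 (factor: 70 = 7^1 · 10). Additivity: v_p(xy) = v_p(x) + v_p(y) = 2 + 1 = 3. (Direct check: xy = 68600 = 7^3 · (200).)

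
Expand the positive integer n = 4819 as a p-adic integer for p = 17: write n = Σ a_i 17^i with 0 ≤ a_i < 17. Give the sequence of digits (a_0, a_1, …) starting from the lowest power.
(a_0, a_1, …) = (8, 11, 16)

Repeated division by 17 gives the digits low-to-high: 4819 = 8 + 11·17^1 + 16·17^2. Digit sequence: (8, 11, 16).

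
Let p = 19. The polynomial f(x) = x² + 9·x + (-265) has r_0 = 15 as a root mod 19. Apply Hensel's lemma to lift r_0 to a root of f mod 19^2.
r_1 = 281 (mod 361)

Hensel: r_{i+1} = r_i − f(r_i)·(f′(r_i))^{-1} mod 19^{i+2}, f′(x) = 2x + 9. Iterate:
  r_0 = 15 (mod 19)
  r_1 = 281 (mod 361)
Final: r = 281 satisfies f(r) ≡ 0 mod 19^2.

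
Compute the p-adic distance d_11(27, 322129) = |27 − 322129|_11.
d_11(27, 322129) = 1/161051

Step 1 — x − y = 27 − 322129 = -322102. Step 2 — v_11(-322102) = 5 (factor: -322102 = −(11^5 · 2); the sign does not affect v_p). Step 3 — |x − y|_11 = 11^{-5} = 1/161051.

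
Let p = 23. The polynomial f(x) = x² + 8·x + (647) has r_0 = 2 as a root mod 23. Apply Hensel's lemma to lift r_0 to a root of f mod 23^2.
r_1 = 255 (mod 529)

Hensel: r_{i+1} = r_i − f(r_i)·(f′(r_i))^{-1} mod 23^{i+2}, f′(x) = 2x + 8. Iterate:
  r_0 = 2 (mod 23)
  r_1 = 255 (mod 529)
Final: r = 255 satisfies f(r) ≡ 0 mod 23^2.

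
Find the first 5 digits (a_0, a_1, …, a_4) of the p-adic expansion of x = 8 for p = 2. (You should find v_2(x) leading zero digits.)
(a_0, …, a_4) = (0, 0, 0, 1, 0)

v_2(8) = 3, so a_0 = ... = a_2 = 0. Factor out: x = 2^3 · u with u = 1 a unit in ℤ_2. Expand u iteratively via a_{v+i} = u_i mod 2, u_{i+1} = (u_i − a_{v+i})/2:
  u_0 = 1;  a_3 = 1;  u_1 = (u_0 − 1)/2 = 0
  u_1 = 0;  a_4 = 0;  u_2 = (u_1 − 0)/2 = 0
Digits: (0, 0, 0, 1, 0).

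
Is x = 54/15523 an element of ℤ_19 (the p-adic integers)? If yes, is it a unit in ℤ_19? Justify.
x ∉ ℤ_19 (v_19(x) = -2 < 0)

ℤ_19 = {x ∈ ℚ_19 : v_19(x) ≥ 0} and ℤ_19^× = {x ∈ ℤ_19 : v_19(x) = 0}. Here v_19(54/15523) = v_19(num) − v_19(den) = -2; compare against these criteria.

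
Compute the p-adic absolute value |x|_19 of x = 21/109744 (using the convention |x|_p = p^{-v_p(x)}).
|21/109744|_19 = 6859

Step 1 — compute v_19(x) by factoring powers of 19 out of the numerator and denominator: v_19(21/109744) = -3. Step 2 — apply |x|_p = p^{-v_p(x)} = 19^{3} = 6859.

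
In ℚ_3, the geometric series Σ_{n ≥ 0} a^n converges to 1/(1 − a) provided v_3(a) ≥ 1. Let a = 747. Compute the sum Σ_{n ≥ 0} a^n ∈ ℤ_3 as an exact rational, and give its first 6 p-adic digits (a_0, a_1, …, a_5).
Σ a^n = 1/(1 − a) = -1/746;  first 6 digits = (1, 0, 2, 0, 1, 1)

v_3(a) = 2 ≥ 1, so the series converges in ℤ_3 to 1/(1 − a) = 1/(1 − 747) = -1/746. Expand this rational in ℤ_3: compute digits iteratively via d_i = x_i mod 3, x_{i+1} = (x_i − d_i)/3. The first 6 digits are (1, 0, 2, 0, 1, 1).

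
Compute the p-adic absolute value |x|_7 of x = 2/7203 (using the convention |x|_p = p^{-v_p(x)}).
|2/7203|_7 = 2401

Step 1 — compute v_7(x) by factoring powers of 7 out of the numerator and denominator: v_7(2/7203) = -4. Step 2 — apply |x|_p = p^{-v_p(x)} = 7^{4} = 2401.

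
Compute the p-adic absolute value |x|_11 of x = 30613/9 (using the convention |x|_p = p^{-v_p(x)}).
|30613/9|_11 = 1/1331

Step 1 — compute v_11(x) by factoring powers of 11 out of the numerator and denominator: v_11(30613/9) = 3. Step 2 — apply |x|_p = p^{-v_p(x)} = 11^{-3} = 1/1331.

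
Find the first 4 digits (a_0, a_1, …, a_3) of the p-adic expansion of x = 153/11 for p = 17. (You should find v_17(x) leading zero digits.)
(a_0, …, a_3) = (0, 7, 12, 7)

v_17(153/11) = 1, so a_0 = ... = a_0 = 0. Factor out: x = 17^1 · u with u = 9/11 a unit in ℤ_17. Expand u iteratively via a_{v+i} = u_i mod 17, u_{i+1} = (u_i − a_{v+i})/17:
  u_0 = 9/11;  a_1 = 7;  u_1 = (u_0 − 7)/17 = -4/11
  u_1 = -4/11;  a_2 = 12;  u_2 = (u_1 − 12)/17 = -8/11
  u_2 = -8/11;  a_3 = 7;  u_3 = (u_2 − 7)/17 = -5/11
Digits: (0, 7, 12, 7).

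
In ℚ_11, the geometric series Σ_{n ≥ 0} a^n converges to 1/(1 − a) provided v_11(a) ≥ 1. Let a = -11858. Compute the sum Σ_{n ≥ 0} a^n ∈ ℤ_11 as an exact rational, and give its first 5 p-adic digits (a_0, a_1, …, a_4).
Σ a^n = 1/(1 − a) = 1/11859;  first 5 digits = (1, 0, 1, 2, 0)

v_11(a) = 2 ≥ 1, so the series converges in ℤ_11 to 1/(1 − a) = 1/(1 − (-11858)) = 1/11859. Expand this rational in ℤ_11: compute digits iteratively via d_i = x_i mod 11, x_{i+1} = (x_i − d_i)/11. The first 5 digits are (1, 0, 1, 2, 0).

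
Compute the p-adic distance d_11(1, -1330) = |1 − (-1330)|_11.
d_11(1, -1330) = 1/1331

Step 1 — x − y = 1 − (-1330) = 1331. Step 2 — v_11(1331) = 3 (factor: 1331 = (11^3 · 1); the sign does not affect v_p). Step 3 — |x − y|_11 = 11^{-3} = 1/1331.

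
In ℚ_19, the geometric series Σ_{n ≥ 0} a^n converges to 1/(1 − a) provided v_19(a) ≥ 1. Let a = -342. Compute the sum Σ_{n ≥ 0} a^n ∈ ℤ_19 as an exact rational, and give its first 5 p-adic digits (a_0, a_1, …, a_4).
Σ a^n = 1/(1 − a) = 1/343;  first 5 digits = (1, 1, 0, 18, 17)

v_19(a) = 1 ≥ 1, so the series converges in ℤ_19 to 1/(1 − a) = 1/(1 − (-342)) = 1/343. Expand this rational in ℤ_19: compute digits iteratively via d_i = x_i mod 19, x_{i+1} = (x_i − d_i)/19. The first 5 digits are (1, 1, 0, 18, 17).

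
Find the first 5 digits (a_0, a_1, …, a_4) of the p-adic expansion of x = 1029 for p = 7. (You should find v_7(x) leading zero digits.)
(a_0, …, a_4) = (0, 0, 0, 3, 0)

v_7(1029) = 3, so a_0 = ... = a_2 = 0. Factor out: x = 7^3 · u with u = 3 a unit in ℤ_7. Expand u iteratively via a_{v+i} = u_i mod 7, u_{i+1} = (u_i − a_{v+i})/7:
  u_0 = 3;  a_3 = 3;  u_1 = (u_0 − 3)/7 = 0
  u_1 = 0;  a_4 = 0;  u_2 = (u_1 − 0)/7 = 0
Digits: (0, 0, 0, 3, 0).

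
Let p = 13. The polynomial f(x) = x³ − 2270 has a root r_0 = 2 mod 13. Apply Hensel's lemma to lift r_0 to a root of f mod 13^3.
r_2 = 275 (mod 2197)

Hensel: r_{i+1} = r_i − f(r_i)/f′(r_i) mod 13^{i+2}, where f′(x) = 3x². Iterate:
  r_0 = 2 (mod 13)
  r_1 = 106 (mod 169)
  r_2 = 275 (mod 2197)
Final: r = 275 with f(r) ≡ 0 mod 13^3.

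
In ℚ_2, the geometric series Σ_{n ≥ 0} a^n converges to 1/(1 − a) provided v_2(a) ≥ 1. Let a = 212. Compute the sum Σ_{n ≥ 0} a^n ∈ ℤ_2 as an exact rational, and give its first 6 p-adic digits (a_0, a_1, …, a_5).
Σ a^n = 1/(1 − a) = -1/211;  first 6 digits = (1, 0, 1, 0, 0, 1)

v_2(a) = 2 ≥ 1, so the series converges in ℤ_2 to 1/(1 − a) = 1/(1 − 212) = -1/211. Expand this rational in ℤ_2: compute digits iteratively via d_i = x_i mod 2, x_{i+1} = (x_i − d_i)/2. The first 6 digits are (1, 0, 1, 0, 0, 1).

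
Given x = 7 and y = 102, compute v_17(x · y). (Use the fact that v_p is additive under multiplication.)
v_17(714) = 1

v_p(x) = 0 (factor: 7 = 17^0 · 7); v_p(y) = 1 (factor: 102 = 17^1 · 6). Additivity: v_p(xy) = v_p(x) + v_p(y) = 0 + 1 = 1. (Direct check: xy = 714 = 17^1 · (42).)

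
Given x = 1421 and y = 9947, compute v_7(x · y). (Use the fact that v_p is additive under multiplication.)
v_7(14134687) = 5

v_p(x) = 2 (factor: 1421 = 7^2 · 29); v_p(y) = 3 (factor: 9947 = 7^3 · 29). Additivity: v_p(xy) = v_p(x) + v_p(y) = 2 + 3 = 5. (Direct check: xy = 14134687 = 7^5 · (841).)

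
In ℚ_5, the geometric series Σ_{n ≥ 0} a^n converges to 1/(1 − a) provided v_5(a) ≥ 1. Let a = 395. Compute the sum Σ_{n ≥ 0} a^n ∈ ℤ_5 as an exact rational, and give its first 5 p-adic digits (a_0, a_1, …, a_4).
Σ a^n = 1/(1 − a) = -1/394;  first 5 digits = (1, 4, 1, 0, 4)

v_5(a) = 1 ≥ 1, so the series converges in ℤ_5 to 1/(1 − a) = 1/(1 − 395) = -1/394. Expand this rational in ℤ_5: compute digits iteratively via d_i = x_i mod 5, x_{i+1} = (x_i − d_i)/5. The first 5 digits are (1, 4, 1, 0, 4).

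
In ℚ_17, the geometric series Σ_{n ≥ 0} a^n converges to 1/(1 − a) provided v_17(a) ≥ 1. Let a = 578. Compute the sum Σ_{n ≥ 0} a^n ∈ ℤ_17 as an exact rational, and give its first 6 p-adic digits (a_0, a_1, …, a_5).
Σ a^n = 1/(1 − a) = -1/577;  first 6 digits = (1, 0, 2, 0, 4, 0)

v_17(a) = 2 ≥ 1, so the series converges in ℤ_17 to 1/(1 − a) = 1/(1 − 578) = -1/577. Expand this rational in ℤ_17: compute digits iteratively via d_i = x_i mod 17, x_{i+1} = (x_i − d_i)/17. The first 6 digits are (1, 0, 2, 0, 4, 0).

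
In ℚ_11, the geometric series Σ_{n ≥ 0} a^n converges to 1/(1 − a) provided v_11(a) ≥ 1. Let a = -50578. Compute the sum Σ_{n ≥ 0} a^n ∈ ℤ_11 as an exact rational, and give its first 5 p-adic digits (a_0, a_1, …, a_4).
Σ a^n = 1/(1 − a) = 1/50579;  first 5 digits = (1, 0, 0, 6, 7)

v_11(a) = 3 ≥ 1, so the series converges in ℤ_11 to 1/(1 − a) = 1/(1 − (-50578)) = 1/50579. Expand this rational in ℤ_11: compute digits iteratively via d_i = x_i mod 11, x_{i+1} = (x_i − d_i)/11. The first 5 digits are (1, 0, 0, 6, 7).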